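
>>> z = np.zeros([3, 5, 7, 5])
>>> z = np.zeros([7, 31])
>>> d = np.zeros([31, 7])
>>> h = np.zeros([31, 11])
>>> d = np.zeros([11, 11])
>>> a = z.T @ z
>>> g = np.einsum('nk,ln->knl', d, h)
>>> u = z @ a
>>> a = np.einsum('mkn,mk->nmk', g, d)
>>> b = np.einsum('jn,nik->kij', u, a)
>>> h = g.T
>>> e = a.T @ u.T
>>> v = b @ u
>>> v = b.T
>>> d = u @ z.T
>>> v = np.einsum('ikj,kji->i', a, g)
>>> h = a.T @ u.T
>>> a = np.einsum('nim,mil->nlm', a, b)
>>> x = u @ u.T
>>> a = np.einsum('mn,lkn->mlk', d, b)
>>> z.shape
(7, 31)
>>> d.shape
(7, 7)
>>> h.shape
(11, 11, 7)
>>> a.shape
(7, 11, 11)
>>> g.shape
(11, 11, 31)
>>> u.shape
(7, 31)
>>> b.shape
(11, 11, 7)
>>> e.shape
(11, 11, 7)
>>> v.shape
(31,)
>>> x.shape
(7, 7)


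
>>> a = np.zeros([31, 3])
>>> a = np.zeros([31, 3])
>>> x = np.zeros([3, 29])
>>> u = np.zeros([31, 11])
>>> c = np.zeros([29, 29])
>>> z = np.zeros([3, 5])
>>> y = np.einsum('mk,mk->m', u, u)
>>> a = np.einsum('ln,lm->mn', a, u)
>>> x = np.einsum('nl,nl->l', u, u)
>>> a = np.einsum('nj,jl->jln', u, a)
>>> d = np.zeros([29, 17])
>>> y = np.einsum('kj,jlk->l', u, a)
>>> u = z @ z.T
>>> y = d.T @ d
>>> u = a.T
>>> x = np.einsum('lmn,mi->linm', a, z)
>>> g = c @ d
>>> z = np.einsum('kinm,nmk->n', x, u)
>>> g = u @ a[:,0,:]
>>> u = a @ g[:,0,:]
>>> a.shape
(11, 3, 31)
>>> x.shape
(11, 5, 31, 3)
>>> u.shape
(11, 3, 31)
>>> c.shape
(29, 29)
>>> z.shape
(31,)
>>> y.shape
(17, 17)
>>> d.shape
(29, 17)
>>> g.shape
(31, 3, 31)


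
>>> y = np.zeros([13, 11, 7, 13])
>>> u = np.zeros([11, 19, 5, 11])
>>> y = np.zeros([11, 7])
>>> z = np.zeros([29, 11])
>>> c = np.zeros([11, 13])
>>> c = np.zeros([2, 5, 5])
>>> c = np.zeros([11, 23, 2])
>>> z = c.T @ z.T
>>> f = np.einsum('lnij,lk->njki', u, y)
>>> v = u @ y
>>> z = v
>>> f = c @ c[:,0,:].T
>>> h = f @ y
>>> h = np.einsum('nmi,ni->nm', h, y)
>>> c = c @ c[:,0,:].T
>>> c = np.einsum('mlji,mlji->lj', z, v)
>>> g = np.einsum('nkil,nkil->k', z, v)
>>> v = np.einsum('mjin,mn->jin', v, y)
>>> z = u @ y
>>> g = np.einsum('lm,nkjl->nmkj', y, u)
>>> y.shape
(11, 7)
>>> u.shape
(11, 19, 5, 11)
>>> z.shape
(11, 19, 5, 7)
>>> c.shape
(19, 5)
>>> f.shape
(11, 23, 11)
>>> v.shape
(19, 5, 7)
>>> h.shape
(11, 23)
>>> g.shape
(11, 7, 19, 5)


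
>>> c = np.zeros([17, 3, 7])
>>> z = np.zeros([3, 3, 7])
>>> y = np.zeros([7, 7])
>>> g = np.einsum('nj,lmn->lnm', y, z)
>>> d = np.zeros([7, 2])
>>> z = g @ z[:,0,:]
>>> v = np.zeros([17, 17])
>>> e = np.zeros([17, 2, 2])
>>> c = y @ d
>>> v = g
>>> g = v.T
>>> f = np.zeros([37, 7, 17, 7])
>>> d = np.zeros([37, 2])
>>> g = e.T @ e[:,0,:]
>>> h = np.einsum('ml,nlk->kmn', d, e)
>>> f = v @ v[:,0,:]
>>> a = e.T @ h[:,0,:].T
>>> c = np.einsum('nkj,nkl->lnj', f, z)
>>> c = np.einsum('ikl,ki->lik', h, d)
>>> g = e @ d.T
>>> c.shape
(17, 2, 37)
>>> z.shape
(3, 7, 7)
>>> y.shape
(7, 7)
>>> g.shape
(17, 2, 37)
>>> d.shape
(37, 2)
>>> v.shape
(3, 7, 3)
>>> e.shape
(17, 2, 2)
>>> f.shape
(3, 7, 3)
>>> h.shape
(2, 37, 17)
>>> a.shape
(2, 2, 2)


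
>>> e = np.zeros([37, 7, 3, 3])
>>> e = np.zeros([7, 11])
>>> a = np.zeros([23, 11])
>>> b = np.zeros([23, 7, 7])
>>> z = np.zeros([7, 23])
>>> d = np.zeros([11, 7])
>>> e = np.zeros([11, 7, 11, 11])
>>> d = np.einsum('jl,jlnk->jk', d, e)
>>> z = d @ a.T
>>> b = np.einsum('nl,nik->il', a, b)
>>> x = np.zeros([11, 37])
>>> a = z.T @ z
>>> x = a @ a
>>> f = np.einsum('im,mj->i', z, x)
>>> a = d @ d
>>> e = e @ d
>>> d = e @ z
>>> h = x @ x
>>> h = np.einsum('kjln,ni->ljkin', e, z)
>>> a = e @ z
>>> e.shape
(11, 7, 11, 11)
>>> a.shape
(11, 7, 11, 23)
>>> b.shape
(7, 11)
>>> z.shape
(11, 23)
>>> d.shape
(11, 7, 11, 23)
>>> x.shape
(23, 23)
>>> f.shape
(11,)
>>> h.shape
(11, 7, 11, 23, 11)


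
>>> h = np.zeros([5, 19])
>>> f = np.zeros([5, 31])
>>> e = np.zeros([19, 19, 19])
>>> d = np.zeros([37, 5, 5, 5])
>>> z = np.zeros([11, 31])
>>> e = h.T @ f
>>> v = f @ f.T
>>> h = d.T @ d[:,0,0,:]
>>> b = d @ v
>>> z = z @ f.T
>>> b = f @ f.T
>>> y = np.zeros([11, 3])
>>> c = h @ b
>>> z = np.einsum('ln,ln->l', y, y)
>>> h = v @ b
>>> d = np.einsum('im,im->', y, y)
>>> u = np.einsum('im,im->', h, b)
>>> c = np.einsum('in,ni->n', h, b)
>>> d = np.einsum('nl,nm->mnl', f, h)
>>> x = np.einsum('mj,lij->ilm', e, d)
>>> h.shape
(5, 5)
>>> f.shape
(5, 31)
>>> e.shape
(19, 31)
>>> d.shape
(5, 5, 31)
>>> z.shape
(11,)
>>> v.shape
(5, 5)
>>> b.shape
(5, 5)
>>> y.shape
(11, 3)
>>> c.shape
(5,)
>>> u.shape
()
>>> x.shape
(5, 5, 19)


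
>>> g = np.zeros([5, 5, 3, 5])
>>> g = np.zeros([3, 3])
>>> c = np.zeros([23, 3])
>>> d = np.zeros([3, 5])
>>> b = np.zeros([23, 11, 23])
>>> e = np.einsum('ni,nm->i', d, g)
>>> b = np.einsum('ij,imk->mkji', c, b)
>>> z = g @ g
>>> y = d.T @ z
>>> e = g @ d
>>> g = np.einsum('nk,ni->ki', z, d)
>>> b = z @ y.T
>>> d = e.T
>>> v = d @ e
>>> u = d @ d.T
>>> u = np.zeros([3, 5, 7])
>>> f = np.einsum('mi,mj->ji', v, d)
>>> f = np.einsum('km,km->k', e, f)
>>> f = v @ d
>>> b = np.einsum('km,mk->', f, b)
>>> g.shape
(3, 5)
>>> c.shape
(23, 3)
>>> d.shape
(5, 3)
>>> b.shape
()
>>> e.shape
(3, 5)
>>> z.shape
(3, 3)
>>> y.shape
(5, 3)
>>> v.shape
(5, 5)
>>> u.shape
(3, 5, 7)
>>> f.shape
(5, 3)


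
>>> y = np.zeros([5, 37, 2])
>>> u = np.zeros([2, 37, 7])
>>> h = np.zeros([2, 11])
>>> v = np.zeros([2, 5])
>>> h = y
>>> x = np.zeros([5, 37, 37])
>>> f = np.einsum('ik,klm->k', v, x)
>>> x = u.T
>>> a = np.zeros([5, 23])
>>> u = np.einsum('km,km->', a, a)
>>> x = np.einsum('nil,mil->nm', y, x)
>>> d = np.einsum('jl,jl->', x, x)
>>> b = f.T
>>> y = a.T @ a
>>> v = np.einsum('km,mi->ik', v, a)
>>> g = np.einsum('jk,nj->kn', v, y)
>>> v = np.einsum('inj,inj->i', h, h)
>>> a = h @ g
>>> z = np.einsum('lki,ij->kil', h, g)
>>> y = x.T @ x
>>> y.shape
(7, 7)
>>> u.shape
()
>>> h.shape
(5, 37, 2)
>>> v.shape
(5,)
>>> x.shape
(5, 7)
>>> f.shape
(5,)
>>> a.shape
(5, 37, 23)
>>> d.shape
()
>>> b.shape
(5,)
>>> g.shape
(2, 23)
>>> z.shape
(37, 2, 5)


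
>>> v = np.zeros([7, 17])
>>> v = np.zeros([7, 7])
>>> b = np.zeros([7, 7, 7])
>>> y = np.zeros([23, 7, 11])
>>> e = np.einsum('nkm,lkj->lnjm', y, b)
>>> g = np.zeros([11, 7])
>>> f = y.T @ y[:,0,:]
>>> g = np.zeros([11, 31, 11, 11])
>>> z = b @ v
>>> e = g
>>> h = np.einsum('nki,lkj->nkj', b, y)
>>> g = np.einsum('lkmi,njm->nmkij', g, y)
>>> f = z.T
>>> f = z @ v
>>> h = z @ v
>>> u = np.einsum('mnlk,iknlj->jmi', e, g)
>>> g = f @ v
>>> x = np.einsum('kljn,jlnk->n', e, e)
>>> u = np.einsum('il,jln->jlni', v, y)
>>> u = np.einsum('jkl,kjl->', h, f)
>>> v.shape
(7, 7)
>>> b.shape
(7, 7, 7)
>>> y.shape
(23, 7, 11)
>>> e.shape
(11, 31, 11, 11)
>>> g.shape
(7, 7, 7)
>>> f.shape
(7, 7, 7)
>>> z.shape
(7, 7, 7)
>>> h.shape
(7, 7, 7)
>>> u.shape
()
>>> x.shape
(11,)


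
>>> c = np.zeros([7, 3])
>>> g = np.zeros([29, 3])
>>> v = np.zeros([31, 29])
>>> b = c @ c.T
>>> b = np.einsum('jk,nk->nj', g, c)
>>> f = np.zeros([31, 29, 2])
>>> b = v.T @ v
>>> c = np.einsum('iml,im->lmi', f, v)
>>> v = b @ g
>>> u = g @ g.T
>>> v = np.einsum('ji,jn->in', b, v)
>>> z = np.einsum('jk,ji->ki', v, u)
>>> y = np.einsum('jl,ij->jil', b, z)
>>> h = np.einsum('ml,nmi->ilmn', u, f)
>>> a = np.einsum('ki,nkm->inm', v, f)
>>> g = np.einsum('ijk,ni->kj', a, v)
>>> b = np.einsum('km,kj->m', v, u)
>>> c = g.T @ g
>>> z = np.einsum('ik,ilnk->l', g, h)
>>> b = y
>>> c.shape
(31, 31)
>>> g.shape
(2, 31)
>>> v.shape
(29, 3)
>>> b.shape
(29, 3, 29)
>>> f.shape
(31, 29, 2)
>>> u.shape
(29, 29)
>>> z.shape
(29,)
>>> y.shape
(29, 3, 29)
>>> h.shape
(2, 29, 29, 31)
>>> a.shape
(3, 31, 2)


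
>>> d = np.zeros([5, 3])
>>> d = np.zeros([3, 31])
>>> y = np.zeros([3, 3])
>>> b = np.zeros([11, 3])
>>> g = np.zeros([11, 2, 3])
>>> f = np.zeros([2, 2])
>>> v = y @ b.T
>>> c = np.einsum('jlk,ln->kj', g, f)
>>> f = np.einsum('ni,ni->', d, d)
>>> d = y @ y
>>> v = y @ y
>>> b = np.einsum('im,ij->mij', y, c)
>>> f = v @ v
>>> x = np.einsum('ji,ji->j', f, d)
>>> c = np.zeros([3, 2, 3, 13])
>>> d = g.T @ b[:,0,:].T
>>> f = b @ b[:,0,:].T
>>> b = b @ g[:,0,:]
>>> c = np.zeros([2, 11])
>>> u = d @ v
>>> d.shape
(3, 2, 3)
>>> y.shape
(3, 3)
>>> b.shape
(3, 3, 3)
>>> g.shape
(11, 2, 3)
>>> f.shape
(3, 3, 3)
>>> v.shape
(3, 3)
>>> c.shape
(2, 11)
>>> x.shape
(3,)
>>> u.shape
(3, 2, 3)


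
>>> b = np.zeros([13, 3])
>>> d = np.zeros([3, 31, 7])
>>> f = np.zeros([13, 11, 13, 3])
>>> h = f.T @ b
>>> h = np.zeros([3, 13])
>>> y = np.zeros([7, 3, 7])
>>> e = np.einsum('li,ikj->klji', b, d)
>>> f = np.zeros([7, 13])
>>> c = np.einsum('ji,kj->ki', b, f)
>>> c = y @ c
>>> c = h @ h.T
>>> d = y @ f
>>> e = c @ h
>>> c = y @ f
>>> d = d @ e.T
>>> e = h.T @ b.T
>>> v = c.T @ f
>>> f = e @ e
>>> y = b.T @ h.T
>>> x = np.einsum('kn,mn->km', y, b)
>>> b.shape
(13, 3)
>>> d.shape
(7, 3, 3)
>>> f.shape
(13, 13)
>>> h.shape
(3, 13)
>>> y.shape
(3, 3)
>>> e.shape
(13, 13)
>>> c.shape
(7, 3, 13)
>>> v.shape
(13, 3, 13)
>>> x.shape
(3, 13)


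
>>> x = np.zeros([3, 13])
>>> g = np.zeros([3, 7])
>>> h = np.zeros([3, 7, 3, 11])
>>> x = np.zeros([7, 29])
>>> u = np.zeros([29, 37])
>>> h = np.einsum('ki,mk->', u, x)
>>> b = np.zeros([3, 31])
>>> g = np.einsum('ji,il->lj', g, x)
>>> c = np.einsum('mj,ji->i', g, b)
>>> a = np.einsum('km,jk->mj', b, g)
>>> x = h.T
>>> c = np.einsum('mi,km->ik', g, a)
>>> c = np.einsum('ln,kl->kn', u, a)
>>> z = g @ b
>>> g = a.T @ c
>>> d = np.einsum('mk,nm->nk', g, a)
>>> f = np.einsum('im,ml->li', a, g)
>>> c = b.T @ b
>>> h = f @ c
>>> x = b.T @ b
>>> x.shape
(31, 31)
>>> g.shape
(29, 37)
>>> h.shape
(37, 31)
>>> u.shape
(29, 37)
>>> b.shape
(3, 31)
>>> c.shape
(31, 31)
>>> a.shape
(31, 29)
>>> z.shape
(29, 31)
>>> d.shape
(31, 37)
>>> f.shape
(37, 31)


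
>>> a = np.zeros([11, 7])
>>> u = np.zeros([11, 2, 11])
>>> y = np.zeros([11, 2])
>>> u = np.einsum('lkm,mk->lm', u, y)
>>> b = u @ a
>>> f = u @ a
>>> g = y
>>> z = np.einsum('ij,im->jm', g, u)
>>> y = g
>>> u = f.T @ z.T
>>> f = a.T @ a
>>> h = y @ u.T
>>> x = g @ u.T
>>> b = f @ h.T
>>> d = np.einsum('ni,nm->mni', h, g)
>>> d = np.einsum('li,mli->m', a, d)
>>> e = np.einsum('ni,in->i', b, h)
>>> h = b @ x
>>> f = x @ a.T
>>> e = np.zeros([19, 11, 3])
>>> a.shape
(11, 7)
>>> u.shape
(7, 2)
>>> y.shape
(11, 2)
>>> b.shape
(7, 11)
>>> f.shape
(11, 11)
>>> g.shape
(11, 2)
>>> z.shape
(2, 11)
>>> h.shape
(7, 7)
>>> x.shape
(11, 7)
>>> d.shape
(2,)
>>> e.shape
(19, 11, 3)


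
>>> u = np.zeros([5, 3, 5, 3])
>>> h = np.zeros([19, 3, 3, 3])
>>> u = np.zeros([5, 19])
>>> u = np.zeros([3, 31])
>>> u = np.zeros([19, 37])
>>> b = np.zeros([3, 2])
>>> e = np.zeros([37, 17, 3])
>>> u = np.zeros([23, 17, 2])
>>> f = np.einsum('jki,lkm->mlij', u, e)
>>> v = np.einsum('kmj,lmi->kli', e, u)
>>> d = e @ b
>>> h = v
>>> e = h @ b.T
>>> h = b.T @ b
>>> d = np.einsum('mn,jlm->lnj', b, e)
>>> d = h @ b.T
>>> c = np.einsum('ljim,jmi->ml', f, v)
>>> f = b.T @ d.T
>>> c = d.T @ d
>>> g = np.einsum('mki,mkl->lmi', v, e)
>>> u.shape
(23, 17, 2)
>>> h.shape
(2, 2)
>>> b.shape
(3, 2)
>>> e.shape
(37, 23, 3)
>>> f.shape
(2, 2)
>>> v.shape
(37, 23, 2)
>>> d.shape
(2, 3)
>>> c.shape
(3, 3)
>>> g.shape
(3, 37, 2)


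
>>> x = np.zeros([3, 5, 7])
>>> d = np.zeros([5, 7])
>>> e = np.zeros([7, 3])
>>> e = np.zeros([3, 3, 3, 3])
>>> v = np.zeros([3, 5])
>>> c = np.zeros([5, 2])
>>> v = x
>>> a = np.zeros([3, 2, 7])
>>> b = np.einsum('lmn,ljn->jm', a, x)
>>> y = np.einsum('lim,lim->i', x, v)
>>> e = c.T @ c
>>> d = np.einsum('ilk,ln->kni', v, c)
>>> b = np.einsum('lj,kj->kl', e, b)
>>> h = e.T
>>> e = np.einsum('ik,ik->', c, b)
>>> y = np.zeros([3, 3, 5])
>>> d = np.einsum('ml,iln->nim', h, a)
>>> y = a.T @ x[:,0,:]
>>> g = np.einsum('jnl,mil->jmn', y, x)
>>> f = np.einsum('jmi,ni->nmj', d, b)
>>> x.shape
(3, 5, 7)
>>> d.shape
(7, 3, 2)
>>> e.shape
()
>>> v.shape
(3, 5, 7)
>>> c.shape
(5, 2)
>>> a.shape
(3, 2, 7)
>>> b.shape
(5, 2)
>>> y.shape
(7, 2, 7)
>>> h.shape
(2, 2)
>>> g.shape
(7, 3, 2)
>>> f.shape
(5, 3, 7)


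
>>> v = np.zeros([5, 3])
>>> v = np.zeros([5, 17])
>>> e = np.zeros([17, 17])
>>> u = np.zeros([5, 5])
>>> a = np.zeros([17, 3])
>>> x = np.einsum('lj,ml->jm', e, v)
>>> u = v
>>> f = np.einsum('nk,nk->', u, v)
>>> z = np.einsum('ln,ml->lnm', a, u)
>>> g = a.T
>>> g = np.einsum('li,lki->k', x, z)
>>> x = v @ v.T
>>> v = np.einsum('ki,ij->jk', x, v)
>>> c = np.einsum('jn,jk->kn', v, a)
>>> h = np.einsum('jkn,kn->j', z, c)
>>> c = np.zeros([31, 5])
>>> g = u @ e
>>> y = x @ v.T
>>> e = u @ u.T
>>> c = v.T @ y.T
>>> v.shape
(17, 5)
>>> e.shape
(5, 5)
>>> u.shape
(5, 17)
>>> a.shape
(17, 3)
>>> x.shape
(5, 5)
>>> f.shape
()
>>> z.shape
(17, 3, 5)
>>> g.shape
(5, 17)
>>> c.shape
(5, 5)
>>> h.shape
(17,)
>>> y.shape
(5, 17)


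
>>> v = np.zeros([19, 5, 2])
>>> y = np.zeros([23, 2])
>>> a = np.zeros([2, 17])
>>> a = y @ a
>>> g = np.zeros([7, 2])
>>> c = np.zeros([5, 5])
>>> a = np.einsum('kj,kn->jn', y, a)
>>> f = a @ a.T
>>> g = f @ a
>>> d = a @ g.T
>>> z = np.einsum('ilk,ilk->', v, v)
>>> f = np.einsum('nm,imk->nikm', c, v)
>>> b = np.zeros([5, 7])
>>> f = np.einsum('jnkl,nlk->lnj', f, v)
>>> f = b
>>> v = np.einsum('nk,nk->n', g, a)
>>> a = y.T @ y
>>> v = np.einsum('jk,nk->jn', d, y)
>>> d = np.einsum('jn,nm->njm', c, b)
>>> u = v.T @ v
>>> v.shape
(2, 23)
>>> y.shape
(23, 2)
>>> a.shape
(2, 2)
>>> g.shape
(2, 17)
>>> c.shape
(5, 5)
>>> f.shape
(5, 7)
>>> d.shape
(5, 5, 7)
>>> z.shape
()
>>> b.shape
(5, 7)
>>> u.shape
(23, 23)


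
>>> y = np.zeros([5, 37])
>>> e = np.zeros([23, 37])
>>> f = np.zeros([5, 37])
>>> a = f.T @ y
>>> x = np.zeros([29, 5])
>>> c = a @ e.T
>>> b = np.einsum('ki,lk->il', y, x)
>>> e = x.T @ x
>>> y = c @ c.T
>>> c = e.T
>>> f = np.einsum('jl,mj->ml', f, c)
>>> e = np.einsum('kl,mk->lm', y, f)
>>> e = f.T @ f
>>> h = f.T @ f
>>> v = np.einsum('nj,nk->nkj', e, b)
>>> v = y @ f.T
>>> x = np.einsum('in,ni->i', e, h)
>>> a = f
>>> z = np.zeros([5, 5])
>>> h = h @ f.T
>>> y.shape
(37, 37)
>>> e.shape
(37, 37)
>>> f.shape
(5, 37)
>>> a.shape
(5, 37)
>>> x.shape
(37,)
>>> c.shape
(5, 5)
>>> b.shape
(37, 29)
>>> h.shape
(37, 5)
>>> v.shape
(37, 5)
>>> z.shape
(5, 5)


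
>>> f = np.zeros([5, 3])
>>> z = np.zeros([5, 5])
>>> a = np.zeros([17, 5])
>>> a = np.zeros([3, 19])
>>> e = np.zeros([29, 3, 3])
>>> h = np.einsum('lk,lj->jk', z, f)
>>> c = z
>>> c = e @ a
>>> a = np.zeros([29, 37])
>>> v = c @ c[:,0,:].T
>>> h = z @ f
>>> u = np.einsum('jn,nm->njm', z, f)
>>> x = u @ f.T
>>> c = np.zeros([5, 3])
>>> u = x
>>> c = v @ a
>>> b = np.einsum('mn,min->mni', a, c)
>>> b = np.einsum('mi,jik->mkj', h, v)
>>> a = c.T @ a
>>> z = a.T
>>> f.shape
(5, 3)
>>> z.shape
(37, 3, 37)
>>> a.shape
(37, 3, 37)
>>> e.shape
(29, 3, 3)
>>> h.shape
(5, 3)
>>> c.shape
(29, 3, 37)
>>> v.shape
(29, 3, 29)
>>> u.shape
(5, 5, 5)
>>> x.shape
(5, 5, 5)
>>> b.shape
(5, 29, 29)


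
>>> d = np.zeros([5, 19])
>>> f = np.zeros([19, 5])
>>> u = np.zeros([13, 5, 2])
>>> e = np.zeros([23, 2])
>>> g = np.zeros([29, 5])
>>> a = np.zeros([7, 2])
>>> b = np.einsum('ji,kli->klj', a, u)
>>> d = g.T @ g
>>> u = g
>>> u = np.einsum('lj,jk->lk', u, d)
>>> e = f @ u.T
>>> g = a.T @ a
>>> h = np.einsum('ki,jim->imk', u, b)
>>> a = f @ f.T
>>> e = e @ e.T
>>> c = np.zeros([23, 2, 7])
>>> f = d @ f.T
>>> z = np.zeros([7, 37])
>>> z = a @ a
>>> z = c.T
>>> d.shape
(5, 5)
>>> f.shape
(5, 19)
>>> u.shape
(29, 5)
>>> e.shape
(19, 19)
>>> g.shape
(2, 2)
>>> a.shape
(19, 19)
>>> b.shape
(13, 5, 7)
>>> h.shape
(5, 7, 29)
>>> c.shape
(23, 2, 7)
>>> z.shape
(7, 2, 23)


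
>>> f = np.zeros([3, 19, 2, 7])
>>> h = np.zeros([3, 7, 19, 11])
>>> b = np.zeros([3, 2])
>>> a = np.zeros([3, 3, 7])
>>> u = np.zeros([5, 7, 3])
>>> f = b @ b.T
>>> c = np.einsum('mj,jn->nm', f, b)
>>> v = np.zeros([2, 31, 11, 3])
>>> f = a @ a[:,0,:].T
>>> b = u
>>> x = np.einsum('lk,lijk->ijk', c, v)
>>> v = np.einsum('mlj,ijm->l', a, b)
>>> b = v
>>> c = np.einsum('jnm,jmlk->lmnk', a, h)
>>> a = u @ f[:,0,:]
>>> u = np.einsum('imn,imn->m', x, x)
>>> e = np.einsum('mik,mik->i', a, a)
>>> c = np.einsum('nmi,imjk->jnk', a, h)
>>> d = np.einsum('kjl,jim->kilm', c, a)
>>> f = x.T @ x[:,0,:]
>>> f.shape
(3, 11, 3)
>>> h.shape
(3, 7, 19, 11)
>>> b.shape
(3,)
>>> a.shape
(5, 7, 3)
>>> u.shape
(11,)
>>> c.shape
(19, 5, 11)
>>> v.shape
(3,)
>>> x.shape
(31, 11, 3)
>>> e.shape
(7,)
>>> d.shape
(19, 7, 11, 3)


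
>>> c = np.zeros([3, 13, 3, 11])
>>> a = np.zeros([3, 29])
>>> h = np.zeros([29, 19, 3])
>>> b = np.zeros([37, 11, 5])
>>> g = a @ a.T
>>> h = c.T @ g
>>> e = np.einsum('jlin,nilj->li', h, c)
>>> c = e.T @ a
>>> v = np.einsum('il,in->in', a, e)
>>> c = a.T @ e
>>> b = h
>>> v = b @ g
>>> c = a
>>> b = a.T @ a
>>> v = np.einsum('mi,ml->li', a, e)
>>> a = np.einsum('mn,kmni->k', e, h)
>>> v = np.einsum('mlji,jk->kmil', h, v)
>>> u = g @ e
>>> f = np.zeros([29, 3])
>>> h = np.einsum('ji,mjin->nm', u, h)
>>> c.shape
(3, 29)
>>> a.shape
(11,)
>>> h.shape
(3, 11)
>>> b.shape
(29, 29)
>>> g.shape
(3, 3)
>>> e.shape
(3, 13)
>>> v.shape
(29, 11, 3, 3)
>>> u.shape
(3, 13)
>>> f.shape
(29, 3)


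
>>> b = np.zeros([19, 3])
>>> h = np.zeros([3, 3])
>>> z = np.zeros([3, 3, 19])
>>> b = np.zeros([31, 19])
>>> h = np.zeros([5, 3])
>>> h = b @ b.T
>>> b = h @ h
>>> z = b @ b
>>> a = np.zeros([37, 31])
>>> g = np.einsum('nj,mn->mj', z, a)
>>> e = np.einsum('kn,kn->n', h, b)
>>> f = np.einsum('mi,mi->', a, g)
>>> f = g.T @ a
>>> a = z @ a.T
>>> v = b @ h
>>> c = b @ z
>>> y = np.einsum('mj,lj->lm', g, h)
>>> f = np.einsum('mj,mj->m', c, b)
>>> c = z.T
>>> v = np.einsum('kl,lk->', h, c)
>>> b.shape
(31, 31)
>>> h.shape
(31, 31)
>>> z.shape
(31, 31)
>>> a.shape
(31, 37)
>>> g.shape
(37, 31)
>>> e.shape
(31,)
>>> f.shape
(31,)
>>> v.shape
()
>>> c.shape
(31, 31)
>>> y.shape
(31, 37)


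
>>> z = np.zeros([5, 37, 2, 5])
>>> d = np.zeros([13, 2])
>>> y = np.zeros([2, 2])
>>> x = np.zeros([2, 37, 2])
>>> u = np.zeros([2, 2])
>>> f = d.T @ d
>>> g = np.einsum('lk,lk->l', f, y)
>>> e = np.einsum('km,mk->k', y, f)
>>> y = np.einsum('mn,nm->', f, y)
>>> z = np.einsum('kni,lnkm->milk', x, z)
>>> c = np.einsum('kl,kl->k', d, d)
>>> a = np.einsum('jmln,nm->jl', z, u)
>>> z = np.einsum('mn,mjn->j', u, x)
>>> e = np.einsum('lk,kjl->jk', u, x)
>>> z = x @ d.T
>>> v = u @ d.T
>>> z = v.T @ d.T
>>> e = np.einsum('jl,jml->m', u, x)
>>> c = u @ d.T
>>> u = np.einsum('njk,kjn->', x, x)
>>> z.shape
(13, 13)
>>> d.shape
(13, 2)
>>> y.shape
()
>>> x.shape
(2, 37, 2)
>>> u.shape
()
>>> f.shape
(2, 2)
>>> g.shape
(2,)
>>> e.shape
(37,)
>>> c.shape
(2, 13)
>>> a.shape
(5, 5)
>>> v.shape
(2, 13)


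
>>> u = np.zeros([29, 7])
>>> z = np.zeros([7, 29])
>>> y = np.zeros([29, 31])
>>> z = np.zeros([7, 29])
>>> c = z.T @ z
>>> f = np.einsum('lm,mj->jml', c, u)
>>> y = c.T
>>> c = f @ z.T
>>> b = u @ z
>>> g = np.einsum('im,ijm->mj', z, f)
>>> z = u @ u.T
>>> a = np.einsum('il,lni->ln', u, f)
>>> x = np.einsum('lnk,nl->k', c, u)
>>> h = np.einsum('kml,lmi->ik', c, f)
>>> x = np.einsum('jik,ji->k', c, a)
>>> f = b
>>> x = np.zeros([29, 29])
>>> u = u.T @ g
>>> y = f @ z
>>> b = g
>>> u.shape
(7, 29)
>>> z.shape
(29, 29)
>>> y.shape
(29, 29)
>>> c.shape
(7, 29, 7)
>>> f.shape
(29, 29)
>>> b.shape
(29, 29)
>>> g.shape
(29, 29)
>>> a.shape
(7, 29)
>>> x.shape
(29, 29)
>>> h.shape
(29, 7)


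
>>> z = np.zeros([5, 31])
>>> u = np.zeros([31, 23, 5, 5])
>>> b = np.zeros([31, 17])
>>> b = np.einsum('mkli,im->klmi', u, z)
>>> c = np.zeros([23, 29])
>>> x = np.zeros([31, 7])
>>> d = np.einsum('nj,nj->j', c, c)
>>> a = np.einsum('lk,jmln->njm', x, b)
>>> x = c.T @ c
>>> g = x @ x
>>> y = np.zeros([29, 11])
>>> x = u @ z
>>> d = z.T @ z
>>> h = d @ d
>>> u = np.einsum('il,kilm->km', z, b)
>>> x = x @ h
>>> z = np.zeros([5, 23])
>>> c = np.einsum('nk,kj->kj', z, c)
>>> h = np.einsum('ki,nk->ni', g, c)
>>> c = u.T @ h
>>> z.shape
(5, 23)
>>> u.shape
(23, 5)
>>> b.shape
(23, 5, 31, 5)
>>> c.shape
(5, 29)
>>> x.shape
(31, 23, 5, 31)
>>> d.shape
(31, 31)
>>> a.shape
(5, 23, 5)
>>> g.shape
(29, 29)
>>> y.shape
(29, 11)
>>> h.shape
(23, 29)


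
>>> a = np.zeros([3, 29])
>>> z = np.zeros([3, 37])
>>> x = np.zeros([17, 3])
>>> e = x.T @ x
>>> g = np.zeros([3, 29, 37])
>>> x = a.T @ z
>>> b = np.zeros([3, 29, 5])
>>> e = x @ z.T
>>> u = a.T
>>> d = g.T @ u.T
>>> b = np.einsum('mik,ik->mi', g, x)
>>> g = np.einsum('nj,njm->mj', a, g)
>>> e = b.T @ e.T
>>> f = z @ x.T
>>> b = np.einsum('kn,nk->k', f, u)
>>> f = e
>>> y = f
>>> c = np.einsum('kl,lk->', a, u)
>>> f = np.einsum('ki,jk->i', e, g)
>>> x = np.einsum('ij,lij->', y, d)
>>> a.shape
(3, 29)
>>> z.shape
(3, 37)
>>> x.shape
()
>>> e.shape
(29, 29)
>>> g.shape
(37, 29)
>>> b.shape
(3,)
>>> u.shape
(29, 3)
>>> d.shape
(37, 29, 29)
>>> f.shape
(29,)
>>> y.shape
(29, 29)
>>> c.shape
()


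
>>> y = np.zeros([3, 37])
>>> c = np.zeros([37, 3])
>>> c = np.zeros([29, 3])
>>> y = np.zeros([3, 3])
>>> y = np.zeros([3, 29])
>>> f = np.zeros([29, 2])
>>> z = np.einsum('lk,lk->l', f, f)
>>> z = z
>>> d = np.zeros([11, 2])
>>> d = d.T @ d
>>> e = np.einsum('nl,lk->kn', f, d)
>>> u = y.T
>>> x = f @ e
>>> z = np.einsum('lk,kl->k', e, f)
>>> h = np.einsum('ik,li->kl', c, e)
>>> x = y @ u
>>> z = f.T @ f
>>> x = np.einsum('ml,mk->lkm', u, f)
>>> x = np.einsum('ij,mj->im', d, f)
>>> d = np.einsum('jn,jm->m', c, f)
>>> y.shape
(3, 29)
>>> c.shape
(29, 3)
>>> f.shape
(29, 2)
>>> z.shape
(2, 2)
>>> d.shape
(2,)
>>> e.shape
(2, 29)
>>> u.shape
(29, 3)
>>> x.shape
(2, 29)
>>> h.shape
(3, 2)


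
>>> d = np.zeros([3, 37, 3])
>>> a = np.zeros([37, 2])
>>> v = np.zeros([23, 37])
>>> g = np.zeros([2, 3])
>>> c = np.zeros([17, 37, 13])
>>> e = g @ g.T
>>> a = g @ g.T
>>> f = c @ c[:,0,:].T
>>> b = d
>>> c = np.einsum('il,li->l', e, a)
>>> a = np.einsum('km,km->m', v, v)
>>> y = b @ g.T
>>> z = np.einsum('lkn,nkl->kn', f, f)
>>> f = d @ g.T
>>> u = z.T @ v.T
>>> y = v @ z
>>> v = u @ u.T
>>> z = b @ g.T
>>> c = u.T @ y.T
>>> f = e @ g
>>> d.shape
(3, 37, 3)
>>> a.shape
(37,)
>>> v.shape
(17, 17)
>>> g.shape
(2, 3)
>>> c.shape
(23, 23)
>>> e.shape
(2, 2)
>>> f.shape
(2, 3)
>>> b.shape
(3, 37, 3)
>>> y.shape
(23, 17)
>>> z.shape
(3, 37, 2)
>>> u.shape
(17, 23)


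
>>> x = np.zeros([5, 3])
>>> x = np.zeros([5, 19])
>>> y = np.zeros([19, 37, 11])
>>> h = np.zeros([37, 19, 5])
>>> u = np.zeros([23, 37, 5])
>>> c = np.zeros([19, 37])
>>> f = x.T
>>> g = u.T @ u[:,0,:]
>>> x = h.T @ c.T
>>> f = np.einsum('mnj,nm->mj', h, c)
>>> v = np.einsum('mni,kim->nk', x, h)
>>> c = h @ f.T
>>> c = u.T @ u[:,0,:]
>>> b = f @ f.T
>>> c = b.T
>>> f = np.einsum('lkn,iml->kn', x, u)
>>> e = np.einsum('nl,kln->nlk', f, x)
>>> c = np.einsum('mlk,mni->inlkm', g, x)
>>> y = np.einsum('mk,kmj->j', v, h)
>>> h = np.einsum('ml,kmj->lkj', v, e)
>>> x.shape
(5, 19, 19)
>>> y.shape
(5,)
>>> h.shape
(37, 19, 5)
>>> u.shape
(23, 37, 5)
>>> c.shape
(19, 19, 37, 5, 5)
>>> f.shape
(19, 19)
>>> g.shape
(5, 37, 5)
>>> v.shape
(19, 37)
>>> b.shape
(37, 37)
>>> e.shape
(19, 19, 5)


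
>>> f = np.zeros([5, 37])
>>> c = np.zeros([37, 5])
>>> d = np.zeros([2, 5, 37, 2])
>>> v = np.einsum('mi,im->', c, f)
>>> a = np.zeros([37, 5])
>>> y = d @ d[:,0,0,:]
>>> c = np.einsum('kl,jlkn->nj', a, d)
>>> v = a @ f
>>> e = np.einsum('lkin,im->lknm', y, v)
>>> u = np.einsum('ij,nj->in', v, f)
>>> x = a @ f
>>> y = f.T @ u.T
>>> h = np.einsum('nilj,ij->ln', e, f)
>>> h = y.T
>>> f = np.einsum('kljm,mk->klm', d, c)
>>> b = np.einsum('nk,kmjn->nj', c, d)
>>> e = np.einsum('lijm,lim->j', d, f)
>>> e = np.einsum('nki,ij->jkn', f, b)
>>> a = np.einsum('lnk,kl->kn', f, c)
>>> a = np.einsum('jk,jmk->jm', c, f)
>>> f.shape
(2, 5, 2)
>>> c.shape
(2, 2)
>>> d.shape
(2, 5, 37, 2)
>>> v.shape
(37, 37)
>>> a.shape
(2, 5)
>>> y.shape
(37, 37)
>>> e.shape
(37, 5, 2)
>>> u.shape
(37, 5)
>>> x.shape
(37, 37)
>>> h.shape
(37, 37)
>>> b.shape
(2, 37)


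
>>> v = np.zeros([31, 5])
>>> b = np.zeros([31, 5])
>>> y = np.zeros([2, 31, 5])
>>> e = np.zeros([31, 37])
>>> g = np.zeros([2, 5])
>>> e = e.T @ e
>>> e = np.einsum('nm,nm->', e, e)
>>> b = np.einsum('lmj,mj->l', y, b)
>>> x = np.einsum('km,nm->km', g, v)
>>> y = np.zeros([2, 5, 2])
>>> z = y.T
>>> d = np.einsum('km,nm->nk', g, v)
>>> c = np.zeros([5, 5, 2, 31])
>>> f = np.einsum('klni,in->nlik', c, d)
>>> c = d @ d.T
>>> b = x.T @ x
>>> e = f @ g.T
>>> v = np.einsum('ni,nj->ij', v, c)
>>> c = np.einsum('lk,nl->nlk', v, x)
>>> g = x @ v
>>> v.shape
(5, 31)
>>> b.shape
(5, 5)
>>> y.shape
(2, 5, 2)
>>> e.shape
(2, 5, 31, 2)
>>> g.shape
(2, 31)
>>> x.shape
(2, 5)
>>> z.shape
(2, 5, 2)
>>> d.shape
(31, 2)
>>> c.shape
(2, 5, 31)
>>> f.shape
(2, 5, 31, 5)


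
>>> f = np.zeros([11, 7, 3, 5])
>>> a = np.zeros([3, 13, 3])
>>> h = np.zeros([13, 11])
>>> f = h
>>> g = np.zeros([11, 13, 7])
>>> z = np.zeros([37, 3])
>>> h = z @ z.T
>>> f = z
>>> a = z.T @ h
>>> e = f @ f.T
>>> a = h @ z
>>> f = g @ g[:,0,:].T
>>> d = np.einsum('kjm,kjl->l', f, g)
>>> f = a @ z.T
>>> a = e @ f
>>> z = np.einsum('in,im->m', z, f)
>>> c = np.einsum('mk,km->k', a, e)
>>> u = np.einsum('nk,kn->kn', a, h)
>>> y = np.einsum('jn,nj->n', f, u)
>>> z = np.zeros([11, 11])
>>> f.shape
(37, 37)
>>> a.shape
(37, 37)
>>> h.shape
(37, 37)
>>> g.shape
(11, 13, 7)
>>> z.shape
(11, 11)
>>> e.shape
(37, 37)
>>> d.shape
(7,)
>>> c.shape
(37,)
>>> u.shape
(37, 37)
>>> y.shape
(37,)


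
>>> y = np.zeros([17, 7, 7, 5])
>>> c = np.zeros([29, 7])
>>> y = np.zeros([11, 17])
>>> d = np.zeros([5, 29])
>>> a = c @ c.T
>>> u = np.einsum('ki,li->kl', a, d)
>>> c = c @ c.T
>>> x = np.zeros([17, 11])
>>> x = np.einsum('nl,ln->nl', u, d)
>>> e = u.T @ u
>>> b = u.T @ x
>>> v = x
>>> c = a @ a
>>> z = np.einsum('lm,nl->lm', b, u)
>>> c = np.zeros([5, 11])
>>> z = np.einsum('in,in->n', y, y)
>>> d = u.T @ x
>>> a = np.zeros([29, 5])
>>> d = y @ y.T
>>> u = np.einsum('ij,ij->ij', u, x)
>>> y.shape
(11, 17)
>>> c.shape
(5, 11)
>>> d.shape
(11, 11)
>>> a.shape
(29, 5)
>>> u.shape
(29, 5)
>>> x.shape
(29, 5)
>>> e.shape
(5, 5)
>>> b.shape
(5, 5)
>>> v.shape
(29, 5)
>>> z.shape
(17,)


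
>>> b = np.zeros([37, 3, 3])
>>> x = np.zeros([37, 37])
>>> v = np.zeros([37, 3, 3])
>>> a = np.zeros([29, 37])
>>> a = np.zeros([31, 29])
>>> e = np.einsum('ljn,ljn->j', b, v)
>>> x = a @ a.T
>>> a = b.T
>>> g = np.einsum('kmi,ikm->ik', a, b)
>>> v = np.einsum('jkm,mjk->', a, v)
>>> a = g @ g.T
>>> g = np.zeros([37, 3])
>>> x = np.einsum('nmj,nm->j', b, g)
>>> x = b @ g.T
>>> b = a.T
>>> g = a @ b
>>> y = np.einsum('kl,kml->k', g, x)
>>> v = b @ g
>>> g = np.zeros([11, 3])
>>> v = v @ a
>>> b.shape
(37, 37)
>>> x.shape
(37, 3, 37)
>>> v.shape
(37, 37)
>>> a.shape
(37, 37)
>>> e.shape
(3,)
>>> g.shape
(11, 3)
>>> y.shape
(37,)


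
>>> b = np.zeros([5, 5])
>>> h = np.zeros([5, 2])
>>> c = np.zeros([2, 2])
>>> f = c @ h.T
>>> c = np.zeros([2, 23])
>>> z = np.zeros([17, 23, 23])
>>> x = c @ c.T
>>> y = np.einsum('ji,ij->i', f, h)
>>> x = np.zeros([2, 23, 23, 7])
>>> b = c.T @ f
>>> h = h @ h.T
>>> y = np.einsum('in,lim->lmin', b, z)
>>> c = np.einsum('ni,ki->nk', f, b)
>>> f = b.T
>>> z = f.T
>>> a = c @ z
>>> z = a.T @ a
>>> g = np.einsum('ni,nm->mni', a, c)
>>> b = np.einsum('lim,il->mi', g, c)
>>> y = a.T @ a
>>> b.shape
(5, 2)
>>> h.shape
(5, 5)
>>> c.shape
(2, 23)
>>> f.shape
(5, 23)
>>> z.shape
(5, 5)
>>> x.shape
(2, 23, 23, 7)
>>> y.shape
(5, 5)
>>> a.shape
(2, 5)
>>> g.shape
(23, 2, 5)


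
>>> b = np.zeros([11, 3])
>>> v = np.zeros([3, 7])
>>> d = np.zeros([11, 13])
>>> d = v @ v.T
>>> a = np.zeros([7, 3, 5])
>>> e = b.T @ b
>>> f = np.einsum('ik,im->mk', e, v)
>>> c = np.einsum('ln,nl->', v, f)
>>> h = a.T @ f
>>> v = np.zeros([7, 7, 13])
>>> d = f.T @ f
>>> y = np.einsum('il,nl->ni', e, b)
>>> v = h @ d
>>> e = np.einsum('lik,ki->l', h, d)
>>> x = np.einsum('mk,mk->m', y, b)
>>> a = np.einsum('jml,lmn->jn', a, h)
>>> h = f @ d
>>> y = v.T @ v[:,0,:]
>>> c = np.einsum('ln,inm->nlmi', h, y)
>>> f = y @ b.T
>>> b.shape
(11, 3)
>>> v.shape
(5, 3, 3)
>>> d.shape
(3, 3)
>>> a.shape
(7, 3)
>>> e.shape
(5,)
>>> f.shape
(3, 3, 11)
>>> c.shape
(3, 7, 3, 3)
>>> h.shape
(7, 3)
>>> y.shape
(3, 3, 3)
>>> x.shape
(11,)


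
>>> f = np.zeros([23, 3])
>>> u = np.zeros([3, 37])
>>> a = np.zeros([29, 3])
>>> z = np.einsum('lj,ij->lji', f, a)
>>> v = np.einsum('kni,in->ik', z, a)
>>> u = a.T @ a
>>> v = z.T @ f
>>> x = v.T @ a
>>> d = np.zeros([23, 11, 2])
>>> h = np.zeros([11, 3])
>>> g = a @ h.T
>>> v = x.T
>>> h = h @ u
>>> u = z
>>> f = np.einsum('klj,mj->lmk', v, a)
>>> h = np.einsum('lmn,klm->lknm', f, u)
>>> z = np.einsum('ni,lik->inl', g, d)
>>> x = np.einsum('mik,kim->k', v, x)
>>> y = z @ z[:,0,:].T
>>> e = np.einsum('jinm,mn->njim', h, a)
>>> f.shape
(3, 29, 3)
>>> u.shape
(23, 3, 29)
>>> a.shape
(29, 3)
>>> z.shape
(11, 29, 23)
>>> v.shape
(3, 3, 3)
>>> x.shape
(3,)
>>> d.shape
(23, 11, 2)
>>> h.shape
(3, 23, 3, 29)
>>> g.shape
(29, 11)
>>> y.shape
(11, 29, 11)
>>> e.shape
(3, 3, 23, 29)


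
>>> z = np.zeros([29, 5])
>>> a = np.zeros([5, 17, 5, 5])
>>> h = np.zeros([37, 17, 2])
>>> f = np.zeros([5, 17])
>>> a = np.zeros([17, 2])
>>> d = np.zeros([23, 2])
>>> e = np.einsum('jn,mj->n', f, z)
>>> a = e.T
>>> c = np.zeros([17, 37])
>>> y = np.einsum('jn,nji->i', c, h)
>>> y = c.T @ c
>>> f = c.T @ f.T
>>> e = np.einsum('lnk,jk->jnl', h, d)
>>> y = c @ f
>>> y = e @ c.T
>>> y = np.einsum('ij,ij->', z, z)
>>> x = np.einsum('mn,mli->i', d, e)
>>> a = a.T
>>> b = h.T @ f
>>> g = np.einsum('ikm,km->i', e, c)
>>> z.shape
(29, 5)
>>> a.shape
(17,)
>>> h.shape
(37, 17, 2)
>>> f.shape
(37, 5)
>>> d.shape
(23, 2)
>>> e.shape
(23, 17, 37)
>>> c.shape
(17, 37)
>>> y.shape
()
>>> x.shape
(37,)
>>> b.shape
(2, 17, 5)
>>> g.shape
(23,)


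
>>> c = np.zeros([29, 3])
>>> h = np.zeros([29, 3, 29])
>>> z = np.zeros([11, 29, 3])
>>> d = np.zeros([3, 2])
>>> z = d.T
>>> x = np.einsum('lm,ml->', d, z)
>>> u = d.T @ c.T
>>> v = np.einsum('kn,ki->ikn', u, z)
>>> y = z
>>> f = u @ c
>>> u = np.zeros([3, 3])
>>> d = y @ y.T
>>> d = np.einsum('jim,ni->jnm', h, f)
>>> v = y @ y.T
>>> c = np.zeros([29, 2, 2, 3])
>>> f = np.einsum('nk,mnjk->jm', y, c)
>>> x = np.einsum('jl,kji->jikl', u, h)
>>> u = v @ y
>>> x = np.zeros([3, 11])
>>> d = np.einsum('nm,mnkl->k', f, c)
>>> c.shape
(29, 2, 2, 3)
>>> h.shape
(29, 3, 29)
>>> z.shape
(2, 3)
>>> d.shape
(2,)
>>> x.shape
(3, 11)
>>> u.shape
(2, 3)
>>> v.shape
(2, 2)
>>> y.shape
(2, 3)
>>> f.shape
(2, 29)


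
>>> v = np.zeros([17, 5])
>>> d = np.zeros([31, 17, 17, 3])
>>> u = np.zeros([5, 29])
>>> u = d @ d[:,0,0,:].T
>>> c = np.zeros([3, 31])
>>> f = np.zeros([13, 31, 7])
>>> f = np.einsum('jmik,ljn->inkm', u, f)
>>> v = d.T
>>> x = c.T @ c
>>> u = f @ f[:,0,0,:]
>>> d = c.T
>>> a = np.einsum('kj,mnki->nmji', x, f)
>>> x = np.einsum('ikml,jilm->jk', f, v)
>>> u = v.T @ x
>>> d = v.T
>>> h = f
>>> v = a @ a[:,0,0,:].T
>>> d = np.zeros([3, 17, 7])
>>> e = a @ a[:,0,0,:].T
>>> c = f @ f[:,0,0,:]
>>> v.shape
(7, 17, 31, 7)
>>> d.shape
(3, 17, 7)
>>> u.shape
(31, 17, 17, 7)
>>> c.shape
(17, 7, 31, 17)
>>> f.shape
(17, 7, 31, 17)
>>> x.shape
(3, 7)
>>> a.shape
(7, 17, 31, 17)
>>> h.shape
(17, 7, 31, 17)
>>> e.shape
(7, 17, 31, 7)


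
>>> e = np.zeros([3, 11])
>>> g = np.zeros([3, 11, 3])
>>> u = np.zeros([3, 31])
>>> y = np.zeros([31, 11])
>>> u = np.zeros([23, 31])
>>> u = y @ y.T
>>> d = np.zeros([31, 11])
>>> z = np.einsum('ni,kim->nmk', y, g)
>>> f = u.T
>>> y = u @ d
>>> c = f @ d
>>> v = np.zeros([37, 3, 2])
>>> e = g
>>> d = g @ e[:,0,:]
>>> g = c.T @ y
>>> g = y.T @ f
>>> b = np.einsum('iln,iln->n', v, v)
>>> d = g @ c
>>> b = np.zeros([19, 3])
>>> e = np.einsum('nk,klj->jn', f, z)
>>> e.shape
(3, 31)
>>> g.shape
(11, 31)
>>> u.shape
(31, 31)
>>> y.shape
(31, 11)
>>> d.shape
(11, 11)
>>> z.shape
(31, 3, 3)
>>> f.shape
(31, 31)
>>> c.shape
(31, 11)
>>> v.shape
(37, 3, 2)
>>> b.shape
(19, 3)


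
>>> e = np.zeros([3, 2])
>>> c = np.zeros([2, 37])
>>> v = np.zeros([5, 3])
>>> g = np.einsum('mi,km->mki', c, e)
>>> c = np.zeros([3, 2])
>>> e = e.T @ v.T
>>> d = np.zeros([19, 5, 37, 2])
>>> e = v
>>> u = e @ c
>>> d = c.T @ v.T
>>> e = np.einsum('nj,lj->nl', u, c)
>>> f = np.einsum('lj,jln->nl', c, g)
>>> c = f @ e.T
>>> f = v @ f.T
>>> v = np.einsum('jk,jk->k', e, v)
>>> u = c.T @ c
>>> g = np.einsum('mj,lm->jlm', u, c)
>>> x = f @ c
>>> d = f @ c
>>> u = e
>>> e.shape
(5, 3)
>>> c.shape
(37, 5)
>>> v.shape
(3,)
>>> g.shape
(5, 37, 5)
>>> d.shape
(5, 5)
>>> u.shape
(5, 3)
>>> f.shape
(5, 37)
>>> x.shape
(5, 5)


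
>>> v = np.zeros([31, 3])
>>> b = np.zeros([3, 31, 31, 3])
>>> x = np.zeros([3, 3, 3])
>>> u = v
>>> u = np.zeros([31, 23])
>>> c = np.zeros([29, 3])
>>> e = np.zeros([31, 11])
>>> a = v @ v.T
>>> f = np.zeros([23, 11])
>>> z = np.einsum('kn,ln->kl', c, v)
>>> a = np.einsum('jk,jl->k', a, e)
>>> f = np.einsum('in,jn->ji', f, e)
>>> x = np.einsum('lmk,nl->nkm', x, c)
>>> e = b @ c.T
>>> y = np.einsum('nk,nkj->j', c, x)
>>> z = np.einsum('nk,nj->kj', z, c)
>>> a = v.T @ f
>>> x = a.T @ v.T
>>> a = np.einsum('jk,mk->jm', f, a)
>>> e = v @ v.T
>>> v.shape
(31, 3)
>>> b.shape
(3, 31, 31, 3)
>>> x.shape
(23, 31)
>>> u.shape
(31, 23)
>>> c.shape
(29, 3)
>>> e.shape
(31, 31)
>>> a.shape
(31, 3)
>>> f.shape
(31, 23)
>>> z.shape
(31, 3)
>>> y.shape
(3,)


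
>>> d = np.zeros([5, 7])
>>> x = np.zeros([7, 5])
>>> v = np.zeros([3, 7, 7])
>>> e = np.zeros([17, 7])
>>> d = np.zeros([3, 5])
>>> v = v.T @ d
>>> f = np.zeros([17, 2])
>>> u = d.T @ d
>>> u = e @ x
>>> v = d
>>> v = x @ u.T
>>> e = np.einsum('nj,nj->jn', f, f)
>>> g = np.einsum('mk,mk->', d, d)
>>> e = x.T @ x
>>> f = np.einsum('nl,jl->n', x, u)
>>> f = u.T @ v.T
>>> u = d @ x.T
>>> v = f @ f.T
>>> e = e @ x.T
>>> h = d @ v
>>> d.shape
(3, 5)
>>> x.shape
(7, 5)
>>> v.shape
(5, 5)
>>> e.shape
(5, 7)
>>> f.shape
(5, 7)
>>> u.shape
(3, 7)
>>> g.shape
()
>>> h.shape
(3, 5)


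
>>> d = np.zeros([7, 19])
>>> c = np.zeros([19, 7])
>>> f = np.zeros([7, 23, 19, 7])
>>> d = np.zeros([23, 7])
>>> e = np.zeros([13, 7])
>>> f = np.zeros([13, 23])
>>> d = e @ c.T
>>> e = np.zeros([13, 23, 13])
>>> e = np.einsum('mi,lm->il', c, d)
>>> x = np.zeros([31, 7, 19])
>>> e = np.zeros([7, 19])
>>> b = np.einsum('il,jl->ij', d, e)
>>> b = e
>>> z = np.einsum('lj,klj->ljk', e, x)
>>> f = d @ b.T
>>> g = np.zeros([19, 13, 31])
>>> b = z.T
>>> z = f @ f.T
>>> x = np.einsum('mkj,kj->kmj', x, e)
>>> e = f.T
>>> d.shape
(13, 19)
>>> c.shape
(19, 7)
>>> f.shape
(13, 7)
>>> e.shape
(7, 13)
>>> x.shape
(7, 31, 19)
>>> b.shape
(31, 19, 7)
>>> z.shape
(13, 13)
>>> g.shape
(19, 13, 31)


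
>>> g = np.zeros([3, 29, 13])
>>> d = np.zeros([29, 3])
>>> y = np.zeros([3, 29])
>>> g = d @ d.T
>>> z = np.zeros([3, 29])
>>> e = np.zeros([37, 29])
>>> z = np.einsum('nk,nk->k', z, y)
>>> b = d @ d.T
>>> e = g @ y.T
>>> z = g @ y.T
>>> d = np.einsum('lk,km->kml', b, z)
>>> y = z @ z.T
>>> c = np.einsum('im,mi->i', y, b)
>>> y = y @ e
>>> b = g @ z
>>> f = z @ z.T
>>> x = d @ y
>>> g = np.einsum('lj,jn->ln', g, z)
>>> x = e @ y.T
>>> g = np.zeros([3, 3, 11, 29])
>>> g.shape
(3, 3, 11, 29)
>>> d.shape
(29, 3, 29)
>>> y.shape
(29, 3)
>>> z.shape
(29, 3)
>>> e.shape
(29, 3)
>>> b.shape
(29, 3)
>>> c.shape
(29,)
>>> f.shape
(29, 29)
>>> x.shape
(29, 29)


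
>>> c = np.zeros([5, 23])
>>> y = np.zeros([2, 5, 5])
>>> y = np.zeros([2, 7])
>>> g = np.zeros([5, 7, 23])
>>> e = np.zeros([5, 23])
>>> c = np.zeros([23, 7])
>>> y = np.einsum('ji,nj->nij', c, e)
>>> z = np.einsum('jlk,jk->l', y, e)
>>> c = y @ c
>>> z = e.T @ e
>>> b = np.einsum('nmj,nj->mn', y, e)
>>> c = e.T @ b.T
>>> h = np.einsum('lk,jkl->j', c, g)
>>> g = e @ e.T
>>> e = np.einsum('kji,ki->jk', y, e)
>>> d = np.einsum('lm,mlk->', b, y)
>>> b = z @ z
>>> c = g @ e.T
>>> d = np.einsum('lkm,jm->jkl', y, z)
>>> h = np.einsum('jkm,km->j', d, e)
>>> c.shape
(5, 7)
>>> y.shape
(5, 7, 23)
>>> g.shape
(5, 5)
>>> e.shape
(7, 5)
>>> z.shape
(23, 23)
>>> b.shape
(23, 23)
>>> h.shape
(23,)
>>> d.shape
(23, 7, 5)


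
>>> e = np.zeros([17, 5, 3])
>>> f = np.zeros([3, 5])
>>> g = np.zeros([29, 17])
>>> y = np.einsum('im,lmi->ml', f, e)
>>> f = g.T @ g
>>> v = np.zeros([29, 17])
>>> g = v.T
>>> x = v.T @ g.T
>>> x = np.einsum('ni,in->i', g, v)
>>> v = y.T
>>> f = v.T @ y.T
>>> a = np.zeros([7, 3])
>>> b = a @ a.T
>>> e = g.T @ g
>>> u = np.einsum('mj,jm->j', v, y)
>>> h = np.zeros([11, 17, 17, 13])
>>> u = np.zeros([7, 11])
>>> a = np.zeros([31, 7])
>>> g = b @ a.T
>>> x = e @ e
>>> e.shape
(29, 29)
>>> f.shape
(5, 5)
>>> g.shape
(7, 31)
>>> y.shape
(5, 17)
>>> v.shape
(17, 5)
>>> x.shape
(29, 29)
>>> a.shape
(31, 7)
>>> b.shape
(7, 7)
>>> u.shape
(7, 11)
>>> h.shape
(11, 17, 17, 13)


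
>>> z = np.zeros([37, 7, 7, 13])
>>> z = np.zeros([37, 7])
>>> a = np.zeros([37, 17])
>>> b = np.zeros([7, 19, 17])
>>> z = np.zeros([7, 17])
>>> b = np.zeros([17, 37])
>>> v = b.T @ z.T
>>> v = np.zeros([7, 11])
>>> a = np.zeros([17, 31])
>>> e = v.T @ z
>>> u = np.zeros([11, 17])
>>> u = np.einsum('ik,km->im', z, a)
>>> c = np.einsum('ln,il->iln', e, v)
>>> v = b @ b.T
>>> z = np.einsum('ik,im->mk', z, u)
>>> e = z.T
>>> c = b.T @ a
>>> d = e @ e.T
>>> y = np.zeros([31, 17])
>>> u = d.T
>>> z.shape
(31, 17)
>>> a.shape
(17, 31)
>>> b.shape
(17, 37)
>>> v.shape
(17, 17)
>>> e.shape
(17, 31)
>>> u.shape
(17, 17)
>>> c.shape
(37, 31)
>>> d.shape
(17, 17)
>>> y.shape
(31, 17)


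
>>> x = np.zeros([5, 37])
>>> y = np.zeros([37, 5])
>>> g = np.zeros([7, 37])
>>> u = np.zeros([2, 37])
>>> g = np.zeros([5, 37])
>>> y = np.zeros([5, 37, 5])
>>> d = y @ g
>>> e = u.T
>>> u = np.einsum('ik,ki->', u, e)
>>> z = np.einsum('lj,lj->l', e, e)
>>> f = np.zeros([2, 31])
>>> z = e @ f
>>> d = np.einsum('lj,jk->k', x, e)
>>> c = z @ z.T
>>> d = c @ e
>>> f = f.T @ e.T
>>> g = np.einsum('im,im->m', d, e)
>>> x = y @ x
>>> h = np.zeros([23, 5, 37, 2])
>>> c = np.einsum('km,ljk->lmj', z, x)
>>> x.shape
(5, 37, 37)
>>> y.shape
(5, 37, 5)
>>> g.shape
(2,)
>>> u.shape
()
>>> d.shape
(37, 2)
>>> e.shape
(37, 2)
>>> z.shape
(37, 31)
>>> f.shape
(31, 37)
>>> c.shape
(5, 31, 37)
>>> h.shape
(23, 5, 37, 2)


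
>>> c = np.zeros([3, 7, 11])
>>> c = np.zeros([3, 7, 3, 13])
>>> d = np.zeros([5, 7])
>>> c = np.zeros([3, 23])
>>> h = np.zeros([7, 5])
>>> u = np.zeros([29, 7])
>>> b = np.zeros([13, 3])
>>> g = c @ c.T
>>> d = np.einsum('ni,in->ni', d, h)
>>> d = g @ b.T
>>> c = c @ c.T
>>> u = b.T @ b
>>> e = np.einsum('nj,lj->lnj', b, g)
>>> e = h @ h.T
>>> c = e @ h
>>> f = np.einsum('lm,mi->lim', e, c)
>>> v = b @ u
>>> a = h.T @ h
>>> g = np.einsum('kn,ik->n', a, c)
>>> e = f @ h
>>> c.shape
(7, 5)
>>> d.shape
(3, 13)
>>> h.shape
(7, 5)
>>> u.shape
(3, 3)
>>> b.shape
(13, 3)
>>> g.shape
(5,)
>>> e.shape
(7, 5, 5)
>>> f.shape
(7, 5, 7)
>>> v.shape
(13, 3)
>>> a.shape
(5, 5)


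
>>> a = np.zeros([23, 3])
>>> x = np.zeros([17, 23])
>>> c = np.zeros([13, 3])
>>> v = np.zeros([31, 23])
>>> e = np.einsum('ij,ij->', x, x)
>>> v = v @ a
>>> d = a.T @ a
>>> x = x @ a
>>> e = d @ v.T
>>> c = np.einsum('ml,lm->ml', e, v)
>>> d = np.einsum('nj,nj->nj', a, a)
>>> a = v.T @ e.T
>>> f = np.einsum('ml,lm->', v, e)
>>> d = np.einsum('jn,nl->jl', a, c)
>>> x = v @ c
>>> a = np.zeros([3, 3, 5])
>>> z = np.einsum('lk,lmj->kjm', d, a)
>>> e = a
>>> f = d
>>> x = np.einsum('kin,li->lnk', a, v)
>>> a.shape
(3, 3, 5)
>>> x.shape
(31, 5, 3)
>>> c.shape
(3, 31)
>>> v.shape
(31, 3)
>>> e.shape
(3, 3, 5)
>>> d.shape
(3, 31)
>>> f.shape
(3, 31)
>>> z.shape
(31, 5, 3)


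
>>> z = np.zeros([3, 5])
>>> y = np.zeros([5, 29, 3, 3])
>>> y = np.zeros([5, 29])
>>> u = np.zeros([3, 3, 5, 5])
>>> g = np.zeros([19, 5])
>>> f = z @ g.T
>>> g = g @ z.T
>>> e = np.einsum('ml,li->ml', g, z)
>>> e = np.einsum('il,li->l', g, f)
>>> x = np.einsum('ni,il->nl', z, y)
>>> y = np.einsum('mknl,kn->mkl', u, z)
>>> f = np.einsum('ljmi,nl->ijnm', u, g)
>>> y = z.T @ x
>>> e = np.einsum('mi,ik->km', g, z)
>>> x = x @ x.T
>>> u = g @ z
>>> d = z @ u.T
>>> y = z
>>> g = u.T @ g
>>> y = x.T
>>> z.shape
(3, 5)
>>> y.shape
(3, 3)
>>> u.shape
(19, 5)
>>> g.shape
(5, 3)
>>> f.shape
(5, 3, 19, 5)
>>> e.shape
(5, 19)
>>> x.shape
(3, 3)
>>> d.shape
(3, 19)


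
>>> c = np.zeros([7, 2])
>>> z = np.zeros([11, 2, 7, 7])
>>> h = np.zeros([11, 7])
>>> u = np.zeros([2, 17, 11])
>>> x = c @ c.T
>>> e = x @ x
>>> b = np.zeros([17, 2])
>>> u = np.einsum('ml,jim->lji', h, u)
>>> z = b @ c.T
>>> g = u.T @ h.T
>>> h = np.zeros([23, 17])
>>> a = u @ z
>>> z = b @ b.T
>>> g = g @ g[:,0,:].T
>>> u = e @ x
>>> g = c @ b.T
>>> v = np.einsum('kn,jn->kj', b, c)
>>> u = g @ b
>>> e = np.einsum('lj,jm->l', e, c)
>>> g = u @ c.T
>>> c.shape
(7, 2)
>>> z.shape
(17, 17)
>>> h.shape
(23, 17)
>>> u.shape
(7, 2)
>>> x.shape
(7, 7)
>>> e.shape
(7,)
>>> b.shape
(17, 2)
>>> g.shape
(7, 7)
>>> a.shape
(7, 2, 7)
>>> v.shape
(17, 7)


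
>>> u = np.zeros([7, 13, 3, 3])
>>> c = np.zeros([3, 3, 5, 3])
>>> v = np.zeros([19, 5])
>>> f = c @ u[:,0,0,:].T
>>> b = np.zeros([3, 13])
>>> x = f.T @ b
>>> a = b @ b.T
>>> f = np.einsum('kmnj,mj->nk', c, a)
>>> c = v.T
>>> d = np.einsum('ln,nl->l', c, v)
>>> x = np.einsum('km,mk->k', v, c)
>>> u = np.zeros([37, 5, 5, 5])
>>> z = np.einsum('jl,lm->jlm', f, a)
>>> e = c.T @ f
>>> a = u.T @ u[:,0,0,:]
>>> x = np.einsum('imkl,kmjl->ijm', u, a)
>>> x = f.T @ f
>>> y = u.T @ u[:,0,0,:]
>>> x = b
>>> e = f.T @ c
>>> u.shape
(37, 5, 5, 5)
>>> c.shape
(5, 19)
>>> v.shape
(19, 5)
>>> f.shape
(5, 3)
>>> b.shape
(3, 13)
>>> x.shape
(3, 13)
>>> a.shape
(5, 5, 5, 5)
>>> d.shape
(5,)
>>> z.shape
(5, 3, 3)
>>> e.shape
(3, 19)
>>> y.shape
(5, 5, 5, 5)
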